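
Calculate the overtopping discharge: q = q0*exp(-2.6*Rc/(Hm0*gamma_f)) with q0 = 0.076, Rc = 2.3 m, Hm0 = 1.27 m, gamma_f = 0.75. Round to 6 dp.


q = q0 * exp(-2.6 * Rc / (Hm0 * gamma_f))
Exponent = -2.6 * 2.3 / (1.27 * 0.75)
= -2.6 * 2.3 / 0.9525
= -6.278215
exp(-6.278215) = 0.001877
q = 0.076 * 0.001877
q = 0.000143 m^3/s/m

0.000143


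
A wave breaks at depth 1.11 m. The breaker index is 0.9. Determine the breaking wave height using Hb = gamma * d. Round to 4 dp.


Hb = gamma * d
Hb = 0.9 * 1.11
Hb = 0.9990 m

0.9990


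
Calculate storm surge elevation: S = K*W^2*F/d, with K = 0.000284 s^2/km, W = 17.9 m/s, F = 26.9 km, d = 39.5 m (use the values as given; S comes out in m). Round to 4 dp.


S = K * W^2 * F / d
W^2 = 17.9^2 = 320.41
S = 0.000284 * 320.41 * 26.9 / 39.5
Numerator = 0.000284 * 320.41 * 26.9 = 2.447804
S = 2.447804 / 39.5 = 0.0620 m

0.0620


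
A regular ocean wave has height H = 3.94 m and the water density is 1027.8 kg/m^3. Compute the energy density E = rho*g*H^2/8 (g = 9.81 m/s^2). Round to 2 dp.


E = (1/8) * rho * g * H^2
E = (1/8) * 1027.8 * 9.81 * 3.94^2
E = 0.125 * 1027.8 * 9.81 * 15.5236
E = 19565.01 J/m^2

19565.01


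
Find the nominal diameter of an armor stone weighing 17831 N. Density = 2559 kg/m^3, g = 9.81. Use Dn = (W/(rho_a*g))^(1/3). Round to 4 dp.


V = W / (rho_a * g)
V = 17831 / (2559 * 9.81)
V = 17831 / 25103.79
V = 0.710291 m^3
Dn = V^(1/3) = 0.710291^(1/3)
Dn = 0.8922 m

0.8922


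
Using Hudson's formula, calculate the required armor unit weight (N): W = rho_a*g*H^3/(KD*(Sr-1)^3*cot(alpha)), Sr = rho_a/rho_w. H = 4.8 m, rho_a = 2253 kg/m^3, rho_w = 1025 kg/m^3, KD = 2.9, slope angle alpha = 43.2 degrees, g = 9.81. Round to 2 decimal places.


Sr = rho_a / rho_w = 2253 / 1025 = 2.198049
(Sr - 1) = 1.198049
(Sr - 1)^3 = 1.719584
cot(43.2) = 1 / tan(43.2) = 1 / 0.939063 = 1.064892
Numerator = 2253 * 9.81 * 4.8^3 = 2444296.6426
Denominator = 2.9 * 1.719584 * 1.064892 = 5.310397
W = 2444296.6426 / 5.310397
W = 460285.09 N

460285.09


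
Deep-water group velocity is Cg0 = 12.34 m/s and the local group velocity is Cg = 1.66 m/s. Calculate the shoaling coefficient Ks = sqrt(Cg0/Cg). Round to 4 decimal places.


Ks = sqrt(Cg0 / Cg)
Ks = sqrt(12.34 / 1.66)
Ks = sqrt(7.4337)
Ks = 2.7265

2.7265


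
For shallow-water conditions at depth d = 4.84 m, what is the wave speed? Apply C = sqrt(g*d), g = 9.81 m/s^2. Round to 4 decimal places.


Using the shallow-water approximation:
C = sqrt(g * d) = sqrt(9.81 * 4.84)
C = sqrt(47.4804)
C = 6.8906 m/s

6.8906


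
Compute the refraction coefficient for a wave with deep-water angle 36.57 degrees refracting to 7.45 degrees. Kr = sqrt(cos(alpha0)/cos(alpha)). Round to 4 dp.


Kr = sqrt(cos(alpha0) / cos(alpha))
cos(36.57) = 0.803130
cos(7.45) = 0.991558
Kr = sqrt(0.803130 / 0.991558)
Kr = sqrt(0.809967)
Kr = 0.9000

0.9000


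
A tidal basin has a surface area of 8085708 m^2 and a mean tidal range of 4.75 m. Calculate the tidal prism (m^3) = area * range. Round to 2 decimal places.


Tidal prism = Area * Tidal range
P = 8085708 * 4.75
P = 38407113.00 m^3

38407113.00


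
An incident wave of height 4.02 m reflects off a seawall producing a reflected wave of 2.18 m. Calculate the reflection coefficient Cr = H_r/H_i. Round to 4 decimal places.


Cr = H_r / H_i
Cr = 2.18 / 4.02
Cr = 0.5423

0.5423


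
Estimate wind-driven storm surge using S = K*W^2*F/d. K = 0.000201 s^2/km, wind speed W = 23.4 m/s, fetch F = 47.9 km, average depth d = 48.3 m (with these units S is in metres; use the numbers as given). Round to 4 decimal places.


S = K * W^2 * F / d
W^2 = 23.4^2 = 547.56
S = 0.000201 * 547.56 * 47.9 / 48.3
Numerator = 0.000201 * 547.56 * 47.9 = 5.271853
S = 5.271853 / 48.3 = 0.1091 m

0.1091


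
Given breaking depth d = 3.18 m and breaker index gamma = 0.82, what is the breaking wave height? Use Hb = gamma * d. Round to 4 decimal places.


Hb = gamma * d
Hb = 0.82 * 3.18
Hb = 2.6076 m

2.6076


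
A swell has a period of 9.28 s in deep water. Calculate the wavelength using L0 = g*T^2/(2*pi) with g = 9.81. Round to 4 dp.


L0 = g * T^2 / (2 * pi)
L0 = 9.81 * 9.28^2 / (2 * pi)
L0 = 9.81 * 86.1184 / 6.28319
L0 = 844.8215 / 6.28319
L0 = 134.4575 m

134.4575


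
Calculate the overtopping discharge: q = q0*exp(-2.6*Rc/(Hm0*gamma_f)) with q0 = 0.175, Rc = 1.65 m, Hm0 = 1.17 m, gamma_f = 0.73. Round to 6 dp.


q = q0 * exp(-2.6 * Rc / (Hm0 * gamma_f))
Exponent = -2.6 * 1.65 / (1.17 * 0.73)
= -2.6 * 1.65 / 0.8541
= -5.022831
exp(-5.022831) = 0.006586
q = 0.175 * 0.006586
q = 0.001153 m^3/s/m

0.001153


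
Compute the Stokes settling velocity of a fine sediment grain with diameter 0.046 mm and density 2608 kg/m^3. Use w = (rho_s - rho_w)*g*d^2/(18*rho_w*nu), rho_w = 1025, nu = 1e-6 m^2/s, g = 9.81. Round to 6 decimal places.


w = (rho_s - rho_w) * g * d^2 / (18 * rho_w * nu)
d = 0.046 mm = 0.000046 m
rho_s - rho_w = 2608 - 1025 = 1583
Numerator = 1583 * 9.81 * (0.000046)^2 = 0.000032859851
Denominator = 18 * 1025 * 1e-6 = 0.018450
w = 0.001781 m/s

0.001781


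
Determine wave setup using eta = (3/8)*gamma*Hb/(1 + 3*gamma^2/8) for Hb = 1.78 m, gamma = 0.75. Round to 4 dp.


eta = (3/8) * gamma * Hb / (1 + 3*gamma^2/8)
Numerator = (3/8) * 0.75 * 1.78 = 0.500625
Denominator = 1 + 3*0.75^2/8 = 1 + 0.210938 = 1.210938
eta = 0.500625 / 1.210938
eta = 0.4134 m

0.4134


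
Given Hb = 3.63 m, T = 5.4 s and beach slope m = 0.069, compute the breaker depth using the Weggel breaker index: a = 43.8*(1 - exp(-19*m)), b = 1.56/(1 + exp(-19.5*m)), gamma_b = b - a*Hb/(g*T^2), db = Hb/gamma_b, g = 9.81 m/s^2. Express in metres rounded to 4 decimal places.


a = 43.8 * (1 - exp(-19 * m))
exp(-19 * 0.069) = exp(-1.3110) = 0.269550
a = 43.8 * (1 - 0.269550) = 31.993694
b = 1.56 / (1 + exp(-19.5 * m))
exp(-19.5 * 0.069) = exp(-1.3455) = 0.260409
b = 1.56 / (1 + 0.260409) = 1.237693
Hb / (g * T^2) = 3.63 / (9.81 * 5.4^2) = 3.63 / 286.0596 = 0.01268966
gamma_b = b - a * Hb/(g*T^2) = 1.237693 - 31.993694 * 0.01268966 = 0.831704
db = Hb / gamma_b = 3.63 / 0.831704
db = 4.3645 m

4.3645


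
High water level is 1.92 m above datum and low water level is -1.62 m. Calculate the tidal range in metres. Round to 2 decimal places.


Tidal range = High water - Low water
Tidal range = 1.92 - (-1.62)
Tidal range = 3.54 m

3.54


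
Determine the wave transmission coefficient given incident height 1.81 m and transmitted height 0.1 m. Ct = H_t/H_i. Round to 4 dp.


Ct = H_t / H_i
Ct = 0.1 / 1.81
Ct = 0.0552

0.0552


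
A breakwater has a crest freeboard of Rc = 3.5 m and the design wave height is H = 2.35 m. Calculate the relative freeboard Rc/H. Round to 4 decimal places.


Relative freeboard = Rc / H
= 3.5 / 2.35
= 1.4894

1.4894


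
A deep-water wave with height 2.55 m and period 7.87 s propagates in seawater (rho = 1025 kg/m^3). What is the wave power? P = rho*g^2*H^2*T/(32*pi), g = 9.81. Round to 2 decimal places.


P = rho * g^2 * H^2 * T / (32 * pi)
P = 1025 * 9.81^2 * 2.55^2 * 7.87 / (32 * pi)
P = 1025 * 96.2361 * 6.5025 * 7.87 / 100.53096
P = 50213.11 W/m

50213.11


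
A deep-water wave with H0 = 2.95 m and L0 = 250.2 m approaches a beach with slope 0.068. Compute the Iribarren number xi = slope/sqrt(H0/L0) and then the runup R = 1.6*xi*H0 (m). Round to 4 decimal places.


xi = slope / sqrt(H0/L0)
H0/L0 = 2.95/250.2 = 0.011791
sqrt(0.011791) = 0.108584
xi = 0.068 / 0.108584 = 0.626241
R = 1.6 * xi * H0 = 1.6 * 0.626241 * 2.95
R = 2.9559 m

2.9559


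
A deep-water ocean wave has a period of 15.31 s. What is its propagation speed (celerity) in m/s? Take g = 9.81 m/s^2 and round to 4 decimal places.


We use the deep-water celerity formula:
C = g * T / (2 * pi)
C = 9.81 * 15.31 / (2 * 3.14159...)
C = 150.191100 / 6.283185
C = 23.9037 m/s

23.9037


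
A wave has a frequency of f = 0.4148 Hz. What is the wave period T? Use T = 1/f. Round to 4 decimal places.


T = 1 / f
T = 1 / 0.4148
T = 2.4108 s

2.4108


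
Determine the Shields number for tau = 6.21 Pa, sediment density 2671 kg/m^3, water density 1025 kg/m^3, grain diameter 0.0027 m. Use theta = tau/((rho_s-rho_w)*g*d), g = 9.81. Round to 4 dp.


theta = tau / ((rho_s - rho_w) * g * d)
rho_s - rho_w = 2671 - 1025 = 1646
Denominator = 1646 * 9.81 * 0.0027 = 43.597602
theta = 6.21 / 43.597602
theta = 0.1424

0.1424


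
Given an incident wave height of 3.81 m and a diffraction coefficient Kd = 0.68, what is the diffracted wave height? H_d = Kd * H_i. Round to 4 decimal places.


H_d = Kd * H_i
H_d = 0.68 * 3.81
H_d = 2.5908 m

2.5908


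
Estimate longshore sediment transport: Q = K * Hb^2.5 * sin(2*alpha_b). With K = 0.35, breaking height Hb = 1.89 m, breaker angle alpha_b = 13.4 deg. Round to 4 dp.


Q = K * Hb^2.5 * sin(2 * alpha_b)
Hb^2.5 = 1.89^2.5 = 4.910826
sin(2 * 13.4) = sin(26.8) = 0.450878
Q = 0.35 * 4.910826 * 0.450878
Q = 0.7750 m^3/s

0.7750


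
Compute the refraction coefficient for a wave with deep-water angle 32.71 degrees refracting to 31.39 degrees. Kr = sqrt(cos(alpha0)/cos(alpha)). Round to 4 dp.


Kr = sqrt(cos(alpha0) / cos(alpha))
cos(32.71) = 0.841416
cos(31.39) = 0.853642
Kr = sqrt(0.841416 / 0.853642)
Kr = sqrt(0.985679)
Kr = 0.9928

0.9928


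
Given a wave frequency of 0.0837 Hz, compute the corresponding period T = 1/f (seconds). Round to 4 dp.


T = 1 / f
T = 1 / 0.0837
T = 11.9474 s

11.9474


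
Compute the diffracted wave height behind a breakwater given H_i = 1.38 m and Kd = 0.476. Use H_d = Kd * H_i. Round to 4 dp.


H_d = Kd * H_i
H_d = 0.476 * 1.38
H_d = 0.6569 m

0.6569


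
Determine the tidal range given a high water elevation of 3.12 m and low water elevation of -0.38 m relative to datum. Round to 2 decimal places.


Tidal range = High water - Low water
Tidal range = 3.12 - (-0.38)
Tidal range = 3.50 m

3.50


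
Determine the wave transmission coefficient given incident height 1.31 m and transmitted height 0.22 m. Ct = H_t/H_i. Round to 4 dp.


Ct = H_t / H_i
Ct = 0.22 / 1.31
Ct = 0.1679

0.1679


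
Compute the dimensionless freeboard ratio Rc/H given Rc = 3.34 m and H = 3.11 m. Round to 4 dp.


Relative freeboard = Rc / H
= 3.34 / 3.11
= 1.0740

1.0740


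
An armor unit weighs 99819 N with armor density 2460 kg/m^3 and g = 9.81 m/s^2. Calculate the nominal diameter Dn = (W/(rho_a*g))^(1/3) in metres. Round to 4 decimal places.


V = W / (rho_a * g)
V = 99819 / (2460 * 9.81)
V = 99819 / 24132.60
V = 4.136272 m^3
Dn = V^(1/3) = 4.136272^(1/3)
Dn = 1.6052 m

1.6052


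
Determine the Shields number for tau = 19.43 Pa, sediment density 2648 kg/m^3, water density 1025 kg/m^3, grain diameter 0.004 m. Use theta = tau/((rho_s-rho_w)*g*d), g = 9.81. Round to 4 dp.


theta = tau / ((rho_s - rho_w) * g * d)
rho_s - rho_w = 2648 - 1025 = 1623
Denominator = 1623 * 9.81 * 0.004 = 63.686520
theta = 19.43 / 63.686520
theta = 0.3051

0.3051


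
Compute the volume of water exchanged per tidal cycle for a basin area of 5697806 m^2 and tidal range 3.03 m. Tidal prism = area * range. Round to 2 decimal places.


Tidal prism = Area * Tidal range
P = 5697806 * 3.03
P = 17264352.18 m^3

17264352.18


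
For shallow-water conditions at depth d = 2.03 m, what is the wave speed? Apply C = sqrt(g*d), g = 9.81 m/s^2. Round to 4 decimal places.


Using the shallow-water approximation:
C = sqrt(g * d) = sqrt(9.81 * 2.03)
C = sqrt(19.9143)
C = 4.4625 m/s

4.4625


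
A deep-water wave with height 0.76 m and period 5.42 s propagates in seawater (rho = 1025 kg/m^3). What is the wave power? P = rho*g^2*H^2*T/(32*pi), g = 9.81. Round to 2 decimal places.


P = rho * g^2 * H^2 * T / (32 * pi)
P = 1025 * 9.81^2 * 0.76^2 * 5.42 / (32 * pi)
P = 1025 * 96.2361 * 0.5776 * 5.42 / 100.53096
P = 3071.77 W/m

3071.77


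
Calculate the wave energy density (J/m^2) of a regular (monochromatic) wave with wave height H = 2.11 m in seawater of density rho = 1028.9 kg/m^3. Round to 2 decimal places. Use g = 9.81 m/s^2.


E = (1/8) * rho * g * H^2
E = (1/8) * 1028.9 * 9.81 * 2.11^2
E = 0.125 * 1028.9 * 9.81 * 4.4521
E = 5617.16 J/m^2

5617.16


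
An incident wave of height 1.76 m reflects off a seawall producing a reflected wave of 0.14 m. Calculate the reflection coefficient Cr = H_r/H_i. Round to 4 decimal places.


Cr = H_r / H_i
Cr = 0.14 / 1.76
Cr = 0.0795

0.0795


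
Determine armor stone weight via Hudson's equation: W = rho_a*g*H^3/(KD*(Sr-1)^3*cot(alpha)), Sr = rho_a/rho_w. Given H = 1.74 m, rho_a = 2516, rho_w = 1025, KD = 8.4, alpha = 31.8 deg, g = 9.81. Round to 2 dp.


Sr = rho_a / rho_w = 2516 / 1025 = 2.454634
(Sr - 1) = 1.454634
(Sr - 1)^3 = 3.077948
cot(31.8) = 1 / tan(31.8) = 1 / 0.620026 = 1.612835
Numerator = 2516 * 9.81 * 1.74^3 = 130025.1576
Denominator = 8.4 * 3.077948 * 1.612835 = 41.699470
W = 130025.1576 / 41.699470
W = 3118.15 N

3118.15


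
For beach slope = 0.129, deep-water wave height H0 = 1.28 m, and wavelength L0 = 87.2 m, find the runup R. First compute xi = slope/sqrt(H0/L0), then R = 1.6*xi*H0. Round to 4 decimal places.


xi = slope / sqrt(H0/L0)
H0/L0 = 1.28/87.2 = 0.014679
sqrt(0.014679) = 0.121157
xi = 0.129 / 0.121157 = 1.064739
R = 1.6 * xi * H0 = 1.6 * 1.064739 * 1.28
R = 2.1806 m

2.1806


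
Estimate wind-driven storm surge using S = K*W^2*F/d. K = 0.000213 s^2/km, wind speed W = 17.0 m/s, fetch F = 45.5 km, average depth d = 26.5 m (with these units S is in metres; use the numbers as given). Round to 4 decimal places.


S = K * W^2 * F / d
W^2 = 17.0^2 = 289.00
S = 0.000213 * 289.00 * 45.5 / 26.5
Numerator = 0.000213 * 289.00 * 45.5 = 2.800844
S = 2.800844 / 26.5 = 0.1057 m

0.1057


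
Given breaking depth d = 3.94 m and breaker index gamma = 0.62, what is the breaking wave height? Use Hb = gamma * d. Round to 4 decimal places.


Hb = gamma * d
Hb = 0.62 * 3.94
Hb = 2.4428 m

2.4428


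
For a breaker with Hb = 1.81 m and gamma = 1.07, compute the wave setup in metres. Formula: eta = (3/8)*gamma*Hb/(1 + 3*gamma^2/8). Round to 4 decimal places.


eta = (3/8) * gamma * Hb / (1 + 3*gamma^2/8)
Numerator = (3/8) * 1.07 * 1.81 = 0.726263
Denominator = 1 + 3*1.07^2/8 = 1 + 0.429338 = 1.429338
eta = 0.726263 / 1.429338
eta = 0.5081 m

0.5081


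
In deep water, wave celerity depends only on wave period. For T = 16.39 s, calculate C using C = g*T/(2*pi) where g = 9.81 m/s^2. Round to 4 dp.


We use the deep-water celerity formula:
C = g * T / (2 * pi)
C = 9.81 * 16.39 / (2 * 3.14159...)
C = 160.785900 / 6.283185
C = 25.5899 m/s

25.5899


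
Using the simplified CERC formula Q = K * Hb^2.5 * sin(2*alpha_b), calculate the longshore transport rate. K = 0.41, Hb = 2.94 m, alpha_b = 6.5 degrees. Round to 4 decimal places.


Q = K * Hb^2.5 * sin(2 * alpha_b)
Hb^2.5 = 2.94^2.5 = 14.820687
sin(2 * 6.5) = sin(13.0) = 0.224951
Q = 0.41 * 14.820687 * 0.224951
Q = 1.3669 m^3/s

1.3669


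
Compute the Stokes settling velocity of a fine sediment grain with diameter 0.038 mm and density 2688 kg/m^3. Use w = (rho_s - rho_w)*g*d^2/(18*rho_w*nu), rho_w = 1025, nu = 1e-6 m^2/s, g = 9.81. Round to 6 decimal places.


w = (rho_s - rho_w) * g * d^2 / (18 * rho_w * nu)
d = 0.038 mm = 0.000038 m
rho_s - rho_w = 2688 - 1025 = 1663
Numerator = 1663 * 9.81 * (0.000038)^2 = 0.000023557459
Denominator = 18 * 1025 * 1e-6 = 0.018450
w = 0.001277 m/s

0.001277


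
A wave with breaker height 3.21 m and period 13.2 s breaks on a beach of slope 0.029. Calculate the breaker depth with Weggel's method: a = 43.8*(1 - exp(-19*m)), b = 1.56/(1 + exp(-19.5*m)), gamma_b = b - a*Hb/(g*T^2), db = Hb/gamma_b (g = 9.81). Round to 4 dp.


a = 43.8 * (1 - exp(-19 * m))
exp(-19 * 0.029) = exp(-0.5510) = 0.576373
a = 43.8 * (1 - 0.576373) = 18.554856
b = 1.56 / (1 + exp(-19.5 * m))
exp(-19.5 * 0.029) = exp(-0.5655) = 0.568076
b = 1.56 / (1 + 0.568076) = 0.994850
Hb / (g * T^2) = 3.21 / (9.81 * 13.2^2) = 3.21 / 1709.2944 = 0.00187797
gamma_b = b - a * Hb/(g*T^2) = 0.994850 - 18.554856 * 0.00187797 = 0.960004
db = Hb / gamma_b = 3.21 / 0.960004
db = 3.3437 m

3.3437


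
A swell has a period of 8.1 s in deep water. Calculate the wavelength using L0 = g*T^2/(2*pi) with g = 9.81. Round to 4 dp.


L0 = g * T^2 / (2 * pi)
L0 = 9.81 * 8.1^2 / (2 * pi)
L0 = 9.81 * 65.6100 / 6.28319
L0 = 643.6341 / 6.28319
L0 = 102.4375 m

102.4375


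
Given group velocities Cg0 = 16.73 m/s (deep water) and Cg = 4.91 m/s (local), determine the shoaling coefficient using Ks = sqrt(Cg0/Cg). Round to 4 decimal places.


Ks = sqrt(Cg0 / Cg)
Ks = sqrt(16.73 / 4.91)
Ks = sqrt(3.4073)
Ks = 1.8459

1.8459


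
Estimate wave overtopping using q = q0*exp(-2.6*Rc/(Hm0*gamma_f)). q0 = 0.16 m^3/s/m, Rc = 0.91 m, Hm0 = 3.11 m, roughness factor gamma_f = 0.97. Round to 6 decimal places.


q = q0 * exp(-2.6 * Rc / (Hm0 * gamma_f))
Exponent = -2.6 * 0.91 / (3.11 * 0.97)
= -2.6 * 0.91 / 3.0167
= -0.784301
exp(-0.784301) = 0.456439
q = 0.16 * 0.456439
q = 0.073030 m^3/s/m

0.073030


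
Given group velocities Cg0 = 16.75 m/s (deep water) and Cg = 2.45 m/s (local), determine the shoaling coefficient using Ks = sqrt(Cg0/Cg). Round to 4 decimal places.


Ks = sqrt(Cg0 / Cg)
Ks = sqrt(16.75 / 2.45)
Ks = sqrt(6.8367)
Ks = 2.6147

2.6147


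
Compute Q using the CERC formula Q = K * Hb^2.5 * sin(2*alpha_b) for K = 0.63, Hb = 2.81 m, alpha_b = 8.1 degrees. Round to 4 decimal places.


Q = K * Hb^2.5 * sin(2 * alpha_b)
Hb^2.5 = 2.81^2.5 = 13.236276
sin(2 * 8.1) = sin(16.2) = 0.278991
Q = 0.63 * 13.236276 * 0.278991
Q = 2.3265 m^3/s

2.3265


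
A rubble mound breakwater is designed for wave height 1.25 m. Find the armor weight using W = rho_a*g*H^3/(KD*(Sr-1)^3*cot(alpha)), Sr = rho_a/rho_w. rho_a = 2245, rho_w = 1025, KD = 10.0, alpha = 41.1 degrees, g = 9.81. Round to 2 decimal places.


Sr = rho_a / rho_w = 2245 / 1025 = 2.190244
(Sr - 1) = 1.190244
(Sr - 1)^3 = 1.686195
cot(41.1) = 1 / tan(41.1) = 1 / 0.872356 = 1.146322
Numerator = 2245 * 9.81 * 1.25^3 = 43014.5508
Denominator = 10.0 * 1.686195 * 1.146322 = 19.329221
W = 43014.5508 / 19.329221
W = 2225.36 N

2225.36


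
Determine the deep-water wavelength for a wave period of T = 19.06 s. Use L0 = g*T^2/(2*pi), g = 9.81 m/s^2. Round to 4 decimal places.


L0 = g * T^2 / (2 * pi)
L0 = 9.81 * 19.06^2 / (2 * pi)
L0 = 9.81 * 363.2836 / 6.28319
L0 = 3563.8121 / 6.28319
L0 = 567.1983 m

567.1983


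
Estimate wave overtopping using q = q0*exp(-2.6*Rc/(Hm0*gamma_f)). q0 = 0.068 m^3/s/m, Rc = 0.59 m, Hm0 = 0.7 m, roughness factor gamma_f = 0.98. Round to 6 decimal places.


q = q0 * exp(-2.6 * Rc / (Hm0 * gamma_f))
Exponent = -2.6 * 0.59 / (0.7 * 0.98)
= -2.6 * 0.59 / 0.6860
= -2.236152
exp(-2.236152) = 0.106869
q = 0.068 * 0.106869
q = 0.007267 m^3/s/m

0.007267


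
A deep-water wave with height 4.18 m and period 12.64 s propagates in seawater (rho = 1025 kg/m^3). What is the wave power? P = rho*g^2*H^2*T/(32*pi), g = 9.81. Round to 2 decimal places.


P = rho * g^2 * H^2 * T / (32 * pi)
P = 1025 * 9.81^2 * 4.18^2 * 12.64 / (32 * pi)
P = 1025 * 96.2361 * 17.4724 * 12.64 / 100.53096
P = 216701.37 W/m

216701.37


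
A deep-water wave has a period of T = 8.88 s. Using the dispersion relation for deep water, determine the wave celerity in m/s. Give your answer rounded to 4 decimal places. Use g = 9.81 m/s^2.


We use the deep-water celerity formula:
C = g * T / (2 * pi)
C = 9.81 * 8.88 / (2 * 3.14159...)
C = 87.112800 / 6.283185
C = 13.8644 m/s

13.8644


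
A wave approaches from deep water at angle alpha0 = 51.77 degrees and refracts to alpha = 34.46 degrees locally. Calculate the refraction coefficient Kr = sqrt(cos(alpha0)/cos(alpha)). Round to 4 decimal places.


Kr = sqrt(cos(alpha0) / cos(alpha))
cos(51.77) = 0.618820
cos(34.46) = 0.824521
Kr = sqrt(0.618820 / 0.824521)
Kr = sqrt(0.750520)
Kr = 0.8663

0.8663


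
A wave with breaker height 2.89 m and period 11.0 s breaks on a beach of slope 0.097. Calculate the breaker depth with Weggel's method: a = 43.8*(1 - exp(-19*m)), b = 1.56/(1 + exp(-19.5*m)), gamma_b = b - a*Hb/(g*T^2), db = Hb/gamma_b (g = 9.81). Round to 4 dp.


a = 43.8 * (1 - exp(-19 * m))
exp(-19 * 0.097) = exp(-1.8430) = 0.158342
a = 43.8 * (1 - 0.158342) = 36.864634
b = 1.56 / (1 + exp(-19.5 * m))
exp(-19.5 * 0.097) = exp(-1.8915) = 0.150845
b = 1.56 / (1 + 0.150845) = 1.355525
Hb / (g * T^2) = 2.89 / (9.81 * 11.0^2) = 2.89 / 1187.0100 = 0.00243469
gamma_b = b - a * Hb/(g*T^2) = 1.355525 - 36.864634 * 0.00243469 = 1.265771
db = Hb / gamma_b = 2.89 / 1.265771
db = 2.2832 m

2.2832


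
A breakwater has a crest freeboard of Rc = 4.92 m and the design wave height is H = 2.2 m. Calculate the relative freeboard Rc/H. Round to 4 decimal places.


Relative freeboard = Rc / H
= 4.92 / 2.2
= 2.2364

2.2364


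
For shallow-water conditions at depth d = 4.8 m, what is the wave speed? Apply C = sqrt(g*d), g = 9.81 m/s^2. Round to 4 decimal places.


Using the shallow-water approximation:
C = sqrt(g * d) = sqrt(9.81 * 4.8)
C = sqrt(47.0880)
C = 6.8621 m/s

6.8621


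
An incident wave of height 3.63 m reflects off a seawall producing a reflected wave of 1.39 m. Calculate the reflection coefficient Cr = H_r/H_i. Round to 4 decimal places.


Cr = H_r / H_i
Cr = 1.39 / 3.63
Cr = 0.3829

0.3829


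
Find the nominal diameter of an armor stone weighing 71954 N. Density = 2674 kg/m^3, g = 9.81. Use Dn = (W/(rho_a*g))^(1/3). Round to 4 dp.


V = W / (rho_a * g)
V = 71954 / (2674 * 9.81)
V = 71954 / 26231.94
V = 2.742992 m^3
Dn = V^(1/3) = 2.742992^(1/3)
Dn = 1.3998 m

1.3998


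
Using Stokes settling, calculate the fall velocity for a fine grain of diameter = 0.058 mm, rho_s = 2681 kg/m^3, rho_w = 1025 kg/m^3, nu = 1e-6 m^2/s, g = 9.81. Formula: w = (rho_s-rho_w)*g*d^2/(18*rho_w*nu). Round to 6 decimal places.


w = (rho_s - rho_w) * g * d^2 / (18 * rho_w * nu)
d = 0.058 mm = 0.000058 m
rho_s - rho_w = 2681 - 1025 = 1656
Numerator = 1656 * 9.81 * (0.000058)^2 = 0.000054649391
Denominator = 18 * 1025 * 1e-6 = 0.018450
w = 0.002962 m/s

0.002962


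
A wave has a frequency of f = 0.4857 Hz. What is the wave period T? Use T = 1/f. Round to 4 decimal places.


T = 1 / f
T = 1 / 0.4857
T = 2.0589 s

2.0589


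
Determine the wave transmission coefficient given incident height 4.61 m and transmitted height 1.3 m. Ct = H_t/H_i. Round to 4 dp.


Ct = H_t / H_i
Ct = 1.3 / 4.61
Ct = 0.2820

0.2820


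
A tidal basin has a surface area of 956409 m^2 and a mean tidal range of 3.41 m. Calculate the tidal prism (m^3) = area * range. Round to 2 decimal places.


Tidal prism = Area * Tidal range
P = 956409 * 3.41
P = 3261354.69 m^3

3261354.69


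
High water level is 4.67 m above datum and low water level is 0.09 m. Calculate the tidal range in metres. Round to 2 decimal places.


Tidal range = High water - Low water
Tidal range = 4.67 - (0.09)
Tidal range = 4.58 m

4.58


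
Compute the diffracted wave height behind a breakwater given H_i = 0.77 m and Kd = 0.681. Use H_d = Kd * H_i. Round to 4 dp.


H_d = Kd * H_i
H_d = 0.681 * 0.77
H_d = 0.5244 m

0.5244


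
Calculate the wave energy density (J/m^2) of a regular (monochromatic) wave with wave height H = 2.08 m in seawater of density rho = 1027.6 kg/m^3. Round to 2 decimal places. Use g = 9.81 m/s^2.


E = (1/8) * rho * g * H^2
E = (1/8) * 1027.6 * 9.81 * 2.08^2
E = 0.125 * 1027.6 * 9.81 * 4.3264
E = 5451.67 J/m^2

5451.67


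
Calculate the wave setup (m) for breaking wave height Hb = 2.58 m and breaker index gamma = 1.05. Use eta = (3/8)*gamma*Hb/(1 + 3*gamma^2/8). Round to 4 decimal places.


eta = (3/8) * gamma * Hb / (1 + 3*gamma^2/8)
Numerator = (3/8) * 1.05 * 2.58 = 1.015875
Denominator = 1 + 3*1.05^2/8 = 1 + 0.413438 = 1.413438
eta = 1.015875 / 1.413438
eta = 0.7187 m

0.7187


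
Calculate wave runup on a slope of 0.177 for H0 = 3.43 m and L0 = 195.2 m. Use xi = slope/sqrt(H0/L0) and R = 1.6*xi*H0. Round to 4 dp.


xi = slope / sqrt(H0/L0)
H0/L0 = 3.43/195.2 = 0.017572
sqrt(0.017572) = 0.132558
xi = 0.177 / 0.132558 = 1.335261
R = 1.6 * xi * H0 = 1.6 * 1.335261 * 3.43
R = 7.3279 m

7.3279


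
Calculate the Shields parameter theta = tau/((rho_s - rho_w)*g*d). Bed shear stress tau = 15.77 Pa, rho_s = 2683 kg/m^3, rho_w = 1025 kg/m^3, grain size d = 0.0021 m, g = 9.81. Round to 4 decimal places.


theta = tau / ((rho_s - rho_w) * g * d)
rho_s - rho_w = 2683 - 1025 = 1658
Denominator = 1658 * 9.81 * 0.0021 = 34.156458
theta = 15.77 / 34.156458
theta = 0.4617

0.4617


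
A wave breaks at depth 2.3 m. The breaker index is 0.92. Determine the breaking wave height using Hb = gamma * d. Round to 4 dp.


Hb = gamma * d
Hb = 0.92 * 2.3
Hb = 2.1160 m

2.1160


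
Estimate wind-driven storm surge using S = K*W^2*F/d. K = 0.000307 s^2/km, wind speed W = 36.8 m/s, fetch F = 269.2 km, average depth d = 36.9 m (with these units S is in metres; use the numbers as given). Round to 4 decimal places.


S = K * W^2 * F / d
W^2 = 36.8^2 = 1354.24
S = 0.000307 * 1354.24 * 269.2 / 36.9
Numerator = 0.000307 * 1354.24 * 269.2 = 111.920352
S = 111.920352 / 36.9 = 3.0331 m

3.0331


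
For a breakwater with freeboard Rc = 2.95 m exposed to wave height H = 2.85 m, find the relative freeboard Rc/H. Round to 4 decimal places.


Relative freeboard = Rc / H
= 2.95 / 2.85
= 1.0351

1.0351


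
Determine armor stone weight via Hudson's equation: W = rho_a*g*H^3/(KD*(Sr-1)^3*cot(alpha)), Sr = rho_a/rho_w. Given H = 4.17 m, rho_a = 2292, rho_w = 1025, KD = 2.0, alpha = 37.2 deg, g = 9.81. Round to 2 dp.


Sr = rho_a / rho_w = 2292 / 1025 = 2.236098
(Sr - 1) = 1.236098
(Sr - 1)^3 = 1.888679
cot(37.2) = 1 / tan(37.2) = 1 / 0.759041 = 1.317451
Numerator = 2292 * 9.81 * 4.17^3 = 1630391.0612
Denominator = 2.0 * 1.888679 * 1.317451 = 4.976486
W = 1630391.0612 / 4.976486
W = 327618.91 N

327618.91


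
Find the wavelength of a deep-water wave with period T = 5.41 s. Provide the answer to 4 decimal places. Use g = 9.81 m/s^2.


L0 = g * T^2 / (2 * pi)
L0 = 9.81 * 5.41^2 / (2 * pi)
L0 = 9.81 * 29.2681 / 6.28319
L0 = 287.1201 / 6.28319
L0 = 45.6966 m

45.6966


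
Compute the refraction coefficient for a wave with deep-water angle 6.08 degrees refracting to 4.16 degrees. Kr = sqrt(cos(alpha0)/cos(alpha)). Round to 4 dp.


Kr = sqrt(cos(alpha0) / cos(alpha))
cos(6.08) = 0.994375
cos(4.16) = 0.997365
Kr = sqrt(0.994375 / 0.997365)
Kr = sqrt(0.997002)
Kr = 0.9985

0.9985


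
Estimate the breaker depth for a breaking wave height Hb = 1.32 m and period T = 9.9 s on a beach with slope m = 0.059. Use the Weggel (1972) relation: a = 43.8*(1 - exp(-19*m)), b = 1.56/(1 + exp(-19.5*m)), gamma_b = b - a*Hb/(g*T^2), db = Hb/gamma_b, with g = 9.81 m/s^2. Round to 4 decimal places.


a = 43.8 * (1 - exp(-19 * m))
exp(-19 * 0.059) = exp(-1.1210) = 0.325954
a = 43.8 * (1 - 0.325954) = 29.523229
b = 1.56 / (1 + exp(-19.5 * m))
exp(-19.5 * 0.059) = exp(-1.1505) = 0.316478
b = 1.56 / (1 + 0.316478) = 1.184979
Hb / (g * T^2) = 1.32 / (9.81 * 9.9^2) = 1.32 / 961.4781 = 0.00137289
gamma_b = b - a * Hb/(g*T^2) = 1.184979 - 29.523229 * 0.00137289 = 1.144447
db = Hb / gamma_b = 1.32 / 1.144447
db = 1.1534 m

1.1534


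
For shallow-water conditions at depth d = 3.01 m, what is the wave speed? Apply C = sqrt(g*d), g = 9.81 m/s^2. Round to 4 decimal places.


Using the shallow-water approximation:
C = sqrt(g * d) = sqrt(9.81 * 3.01)
C = sqrt(29.5281)
C = 5.4340 m/s

5.4340


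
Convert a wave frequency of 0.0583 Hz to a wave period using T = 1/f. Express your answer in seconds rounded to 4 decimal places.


T = 1 / f
T = 1 / 0.0583
T = 17.1527 s

17.1527


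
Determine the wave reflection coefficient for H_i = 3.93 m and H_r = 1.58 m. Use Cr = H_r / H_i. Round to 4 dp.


Cr = H_r / H_i
Cr = 1.58 / 3.93
Cr = 0.4020

0.4020


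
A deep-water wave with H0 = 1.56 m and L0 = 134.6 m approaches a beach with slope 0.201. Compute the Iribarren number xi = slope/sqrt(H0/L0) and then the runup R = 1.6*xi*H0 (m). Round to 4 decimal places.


xi = slope / sqrt(H0/L0)
H0/L0 = 1.56/134.6 = 0.011590
sqrt(0.011590) = 0.107656
xi = 0.201 / 0.107656 = 1.867051
R = 1.6 * xi * H0 = 1.6 * 1.867051 * 1.56
R = 4.6602 m

4.6602


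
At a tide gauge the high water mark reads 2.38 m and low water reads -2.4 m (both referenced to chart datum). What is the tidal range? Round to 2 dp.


Tidal range = High water - Low water
Tidal range = 2.38 - (-2.4)
Tidal range = 4.78 m

4.78


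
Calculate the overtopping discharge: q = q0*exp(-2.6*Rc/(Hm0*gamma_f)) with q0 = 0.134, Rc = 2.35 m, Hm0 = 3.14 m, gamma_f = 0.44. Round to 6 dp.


q = q0 * exp(-2.6 * Rc / (Hm0 * gamma_f))
Exponent = -2.6 * 2.35 / (3.14 * 0.44)
= -2.6 * 2.35 / 1.3816
= -4.422409
exp(-4.422409) = 0.012005
q = 0.134 * 0.012005
q = 0.001609 m^3/s/m

0.001609


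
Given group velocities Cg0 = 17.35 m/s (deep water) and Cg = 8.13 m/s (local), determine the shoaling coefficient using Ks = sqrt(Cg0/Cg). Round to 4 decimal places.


Ks = sqrt(Cg0 / Cg)
Ks = sqrt(17.35 / 8.13)
Ks = sqrt(2.1341)
Ks = 1.4608

1.4608


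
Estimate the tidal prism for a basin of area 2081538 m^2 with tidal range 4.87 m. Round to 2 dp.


Tidal prism = Area * Tidal range
P = 2081538 * 4.87
P = 10137090.06 m^3

10137090.06


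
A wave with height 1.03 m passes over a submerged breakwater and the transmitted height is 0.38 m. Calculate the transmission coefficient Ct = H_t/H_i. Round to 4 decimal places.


Ct = H_t / H_i
Ct = 0.38 / 1.03
Ct = 0.3689

0.3689


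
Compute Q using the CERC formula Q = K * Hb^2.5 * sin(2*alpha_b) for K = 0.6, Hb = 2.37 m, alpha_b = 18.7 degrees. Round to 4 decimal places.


Q = K * Hb^2.5 * sin(2 * alpha_b)
Hb^2.5 = 2.37^2.5 = 8.647108
sin(2 * 18.7) = sin(37.4) = 0.607376
Q = 0.6 * 8.647108 * 0.607376
Q = 3.1512 m^3/s

3.1512


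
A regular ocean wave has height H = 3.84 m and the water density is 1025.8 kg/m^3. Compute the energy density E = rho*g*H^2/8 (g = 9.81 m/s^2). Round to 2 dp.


E = (1/8) * rho * g * H^2
E = (1/8) * 1025.8 * 9.81 * 3.84^2
E = 0.125 * 1025.8 * 9.81 * 14.7456
E = 18548.30 J/m^2

18548.30


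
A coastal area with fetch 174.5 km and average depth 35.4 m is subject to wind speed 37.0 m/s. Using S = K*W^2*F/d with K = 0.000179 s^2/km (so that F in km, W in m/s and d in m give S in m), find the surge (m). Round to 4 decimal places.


S = K * W^2 * F / d
W^2 = 37.0^2 = 1369.00
S = 0.000179 * 1369.00 * 174.5 / 35.4
Numerator = 0.000179 * 1369.00 * 174.5 = 42.761399
S = 42.761399 / 35.4 = 1.2079 m

1.2079


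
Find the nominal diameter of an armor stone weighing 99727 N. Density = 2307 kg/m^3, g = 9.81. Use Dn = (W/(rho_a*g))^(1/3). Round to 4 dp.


V = W / (rho_a * g)
V = 99727 / (2307 * 9.81)
V = 99727 / 22631.67
V = 4.406524 m^3
Dn = V^(1/3) = 4.406524^(1/3)
Dn = 1.6395 m

1.6395


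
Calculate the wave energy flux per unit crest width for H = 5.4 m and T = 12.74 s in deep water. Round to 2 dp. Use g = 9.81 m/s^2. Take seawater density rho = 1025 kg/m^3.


P = rho * g^2 * H^2 * T / (32 * pi)
P = 1025 * 9.81^2 * 5.4^2 * 12.74 / (32 * pi)
P = 1025 * 96.2361 * 29.1600 * 12.74 / 100.53096
P = 364518.00 W/m

364518.00


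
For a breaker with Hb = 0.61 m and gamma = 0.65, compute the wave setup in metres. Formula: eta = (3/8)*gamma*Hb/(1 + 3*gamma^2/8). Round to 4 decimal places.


eta = (3/8) * gamma * Hb / (1 + 3*gamma^2/8)
Numerator = (3/8) * 0.65 * 0.61 = 0.148688
Denominator = 1 + 3*0.65^2/8 = 1 + 0.158438 = 1.158438
eta = 0.148688 / 1.158438
eta = 0.1284 m

0.1284


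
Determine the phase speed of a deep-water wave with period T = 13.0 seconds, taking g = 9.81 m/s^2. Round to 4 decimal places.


We use the deep-water celerity formula:
C = g * T / (2 * pi)
C = 9.81 * 13.0 / (2 * 3.14159...)
C = 127.530000 / 6.283185
C = 20.2970 m/s

20.2970


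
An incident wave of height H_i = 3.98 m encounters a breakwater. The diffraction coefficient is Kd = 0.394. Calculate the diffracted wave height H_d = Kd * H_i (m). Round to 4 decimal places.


H_d = Kd * H_i
H_d = 0.394 * 3.98
H_d = 1.5681 m

1.5681


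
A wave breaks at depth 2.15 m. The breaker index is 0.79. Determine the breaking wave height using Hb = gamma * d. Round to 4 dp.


Hb = gamma * d
Hb = 0.79 * 2.15
Hb = 1.6985 m

1.6985


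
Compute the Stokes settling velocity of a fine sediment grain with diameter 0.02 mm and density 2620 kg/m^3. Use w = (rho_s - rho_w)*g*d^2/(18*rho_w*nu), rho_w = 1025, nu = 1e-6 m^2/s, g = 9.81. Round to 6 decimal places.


w = (rho_s - rho_w) * g * d^2 / (18 * rho_w * nu)
d = 0.02 mm = 0.000020 m
rho_s - rho_w = 2620 - 1025 = 1595
Numerator = 1595 * 9.81 * (0.000020)^2 = 0.000006258780
Denominator = 18 * 1025 * 1e-6 = 0.018450
w = 0.000339 m/s

0.000339


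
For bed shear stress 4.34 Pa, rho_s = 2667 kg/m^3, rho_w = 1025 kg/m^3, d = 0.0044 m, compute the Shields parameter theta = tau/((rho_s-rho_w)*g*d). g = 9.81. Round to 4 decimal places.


theta = tau / ((rho_s - rho_w) * g * d)
rho_s - rho_w = 2667 - 1025 = 1642
Denominator = 1642 * 9.81 * 0.0044 = 70.875288
theta = 4.34 / 70.875288
theta = 0.0612

0.0612


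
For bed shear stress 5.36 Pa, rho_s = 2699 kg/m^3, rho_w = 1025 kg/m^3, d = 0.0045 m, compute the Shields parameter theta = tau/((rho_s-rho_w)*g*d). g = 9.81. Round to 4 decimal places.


theta = tau / ((rho_s - rho_w) * g * d)
rho_s - rho_w = 2699 - 1025 = 1674
Denominator = 1674 * 9.81 * 0.0045 = 73.898730
theta = 5.36 / 73.898730
theta = 0.0725

0.0725


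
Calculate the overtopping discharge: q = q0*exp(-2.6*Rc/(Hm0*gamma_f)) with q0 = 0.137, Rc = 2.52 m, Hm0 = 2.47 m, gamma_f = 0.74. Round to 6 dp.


q = q0 * exp(-2.6 * Rc / (Hm0 * gamma_f))
Exponent = -2.6 * 2.52 / (2.47 * 0.74)
= -2.6 * 2.52 / 1.8278
= -3.584637
exp(-3.584637) = 0.027747
q = 0.137 * 0.027747
q = 0.003801 m^3/s/m

0.003801


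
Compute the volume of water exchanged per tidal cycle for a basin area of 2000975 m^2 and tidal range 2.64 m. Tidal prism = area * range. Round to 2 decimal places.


Tidal prism = Area * Tidal range
P = 2000975 * 2.64
P = 5282574.00 m^3

5282574.00


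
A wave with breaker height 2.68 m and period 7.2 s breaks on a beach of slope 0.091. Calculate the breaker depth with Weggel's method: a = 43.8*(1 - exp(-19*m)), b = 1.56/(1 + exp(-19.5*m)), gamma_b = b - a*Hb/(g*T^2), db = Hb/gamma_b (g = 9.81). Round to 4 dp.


a = 43.8 * (1 - exp(-19 * m))
exp(-19 * 0.091) = exp(-1.7290) = 0.177462
a = 43.8 * (1 - 0.177462) = 36.027174
b = 1.56 / (1 + exp(-19.5 * m))
exp(-19.5 * 0.091) = exp(-1.7745) = 0.169568
b = 1.56 / (1 + 0.169568) = 1.333826
Hb / (g * T^2) = 2.68 / (9.81 * 7.2^2) = 2.68 / 508.5504 = 0.00526988
gamma_b = b - a * Hb/(g*T^2) = 1.333826 - 36.027174 * 0.00526988 = 1.143967
db = Hb / gamma_b = 2.68 / 1.143967
db = 2.3427 m

2.3427


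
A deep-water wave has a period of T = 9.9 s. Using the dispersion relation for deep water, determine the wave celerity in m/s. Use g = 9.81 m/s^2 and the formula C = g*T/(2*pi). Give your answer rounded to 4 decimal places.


We use the deep-water celerity formula:
C = g * T / (2 * pi)
C = 9.81 * 9.9 / (2 * 3.14159...)
C = 97.119000 / 6.283185
C = 15.4570 m/s

15.4570


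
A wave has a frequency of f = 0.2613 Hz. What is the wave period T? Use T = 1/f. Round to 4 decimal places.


T = 1 / f
T = 1 / 0.2613
T = 3.8270 s

3.8270


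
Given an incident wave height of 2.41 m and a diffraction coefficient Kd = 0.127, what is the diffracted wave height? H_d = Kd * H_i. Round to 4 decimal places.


H_d = Kd * H_i
H_d = 0.127 * 2.41
H_d = 0.3061 m

0.3061


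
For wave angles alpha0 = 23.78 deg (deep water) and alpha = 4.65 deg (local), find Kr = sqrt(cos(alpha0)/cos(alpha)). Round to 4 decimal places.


Kr = sqrt(cos(alpha0) / cos(alpha))
cos(23.78) = 0.915100
cos(4.65) = 0.996709
Kr = sqrt(0.915100 / 0.996709)
Kr = sqrt(0.918122)
Kr = 0.9582

0.9582


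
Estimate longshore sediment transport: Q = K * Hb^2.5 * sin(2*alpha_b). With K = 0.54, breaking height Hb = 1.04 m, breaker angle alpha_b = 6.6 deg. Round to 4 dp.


Q = K * Hb^2.5 * sin(2 * alpha_b)
Hb^2.5 = 1.04^2.5 = 1.103020
sin(2 * 6.6) = sin(13.2) = 0.228351
Q = 0.54 * 1.103020 * 0.228351
Q = 0.1360 m^3/s

0.1360


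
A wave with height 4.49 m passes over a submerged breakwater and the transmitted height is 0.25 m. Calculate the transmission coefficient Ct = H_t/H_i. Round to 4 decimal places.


Ct = H_t / H_i
Ct = 0.25 / 4.49
Ct = 0.0557

0.0557


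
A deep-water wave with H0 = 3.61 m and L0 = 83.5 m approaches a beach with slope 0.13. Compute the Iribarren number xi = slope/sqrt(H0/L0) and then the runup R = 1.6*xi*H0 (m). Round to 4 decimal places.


xi = slope / sqrt(H0/L0)
H0/L0 = 3.61/83.5 = 0.043234
sqrt(0.043234) = 0.207927
xi = 0.13 / 0.207927 = 0.625220
R = 1.6 * xi * H0 = 1.6 * 0.625220 * 3.61
R = 3.6113 m

3.6113


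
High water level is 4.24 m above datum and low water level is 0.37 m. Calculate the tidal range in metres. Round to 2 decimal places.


Tidal range = High water - Low water
Tidal range = 4.24 - (0.37)
Tidal range = 3.87 m

3.87


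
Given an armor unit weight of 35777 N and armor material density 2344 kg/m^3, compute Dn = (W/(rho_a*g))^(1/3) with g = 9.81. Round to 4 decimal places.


V = W / (rho_a * g)
V = 35777 / (2344 * 9.81)
V = 35777 / 22994.64
V = 1.555884 m^3
Dn = V^(1/3) = 1.555884^(1/3)
Dn = 1.1588 m

1.1588


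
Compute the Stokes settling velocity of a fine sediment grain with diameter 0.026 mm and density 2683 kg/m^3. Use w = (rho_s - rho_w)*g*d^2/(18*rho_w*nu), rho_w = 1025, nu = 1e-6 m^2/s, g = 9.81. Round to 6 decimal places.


w = (rho_s - rho_w) * g * d^2 / (18 * rho_w * nu)
d = 0.026 mm = 0.000026 m
rho_s - rho_w = 2683 - 1025 = 1658
Numerator = 1658 * 9.81 * (0.000026)^2 = 0.000010995126
Denominator = 18 * 1025 * 1e-6 = 0.018450
w = 0.000596 m/s

0.000596


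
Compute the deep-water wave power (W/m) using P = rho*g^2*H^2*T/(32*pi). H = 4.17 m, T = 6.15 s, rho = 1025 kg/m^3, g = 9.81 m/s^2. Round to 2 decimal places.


P = rho * g^2 * H^2 * T / (32 * pi)
P = 1025 * 9.81^2 * 4.17^2 * 6.15 / (32 * pi)
P = 1025 * 96.2361 * 17.3889 * 6.15 / 100.53096
P = 104932.32 W/m

104932.32


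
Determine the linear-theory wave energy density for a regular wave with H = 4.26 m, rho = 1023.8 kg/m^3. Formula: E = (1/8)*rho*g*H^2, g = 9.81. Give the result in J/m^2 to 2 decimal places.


E = (1/8) * rho * g * H^2
E = (1/8) * 1023.8 * 9.81 * 4.26^2
E = 0.125 * 1023.8 * 9.81 * 18.1476
E = 22783.13 J/m^2

22783.13


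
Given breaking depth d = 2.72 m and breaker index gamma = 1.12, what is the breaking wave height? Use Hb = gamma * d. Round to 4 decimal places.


Hb = gamma * d
Hb = 1.12 * 2.72
Hb = 3.0464 m

3.0464


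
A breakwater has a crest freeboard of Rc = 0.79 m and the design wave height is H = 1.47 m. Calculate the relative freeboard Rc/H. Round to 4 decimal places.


Relative freeboard = Rc / H
= 0.79 / 1.47
= 0.5374

0.5374


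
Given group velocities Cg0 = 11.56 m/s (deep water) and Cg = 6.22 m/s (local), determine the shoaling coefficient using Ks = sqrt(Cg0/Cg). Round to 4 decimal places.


Ks = sqrt(Cg0 / Cg)
Ks = sqrt(11.56 / 6.22)
Ks = sqrt(1.8585)
Ks = 1.3633

1.3633


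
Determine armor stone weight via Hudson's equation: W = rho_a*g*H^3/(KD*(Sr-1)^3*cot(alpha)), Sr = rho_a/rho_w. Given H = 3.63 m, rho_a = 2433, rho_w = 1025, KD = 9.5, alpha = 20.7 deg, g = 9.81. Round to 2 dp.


Sr = rho_a / rho_w = 2433 / 1025 = 2.373659
(Sr - 1) = 1.373659
(Sr - 1)^3 = 2.592008
cot(20.7) = 1 / tan(20.7) = 1 / 0.377869 = 2.646423
Numerator = 2433 * 9.81 * 3.63^3 = 1141644.7699
Denominator = 9.5 * 2.592008 * 2.646423 = 65.165731
W = 1141644.7699 / 65.165731
W = 17519.10 N

17519.10


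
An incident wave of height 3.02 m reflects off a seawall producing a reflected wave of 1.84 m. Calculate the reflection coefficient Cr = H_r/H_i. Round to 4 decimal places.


Cr = H_r / H_i
Cr = 1.84 / 3.02
Cr = 0.6093

0.6093
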